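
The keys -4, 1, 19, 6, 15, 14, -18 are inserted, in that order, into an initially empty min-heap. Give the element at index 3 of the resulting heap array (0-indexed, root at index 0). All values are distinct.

6

Insert -4:
  append -4 at index 0 → [-4] (no swap needed)
Insert 1:
  append 1 at index 1 → [-4, 1] (no swap needed)
Insert 19:
  append 19 at index 2 → [-4, 1, 19] (no swap needed)
Insert 6:
  append 6 at index 3 → [-4, 1, 19, 6] (no swap needed)
Insert 15:
  append 15 at index 4 → [-4, 1, 19, 6, 15] (no swap needed)
Insert 14:
  append 14 at index 5 → [-4, 1, 19, 6, 15, 14]
  14 < parent 19 at index 2, swap → [-4, 1, 14, 6, 15, 19]
Insert -18:
  append -18 at index 6 → [-4, 1, 14, 6, 15, 19, -18]
  -18 < parent 14 at index 2, swap → [-4, 1, -18, 6, 15, 19, 14]
  -18 < parent -4 at index 0, swap → [-18, 1, -4, 6, 15, 19, 14]
resulting array: [-18, 1, -4, 6, 15, 19, 14]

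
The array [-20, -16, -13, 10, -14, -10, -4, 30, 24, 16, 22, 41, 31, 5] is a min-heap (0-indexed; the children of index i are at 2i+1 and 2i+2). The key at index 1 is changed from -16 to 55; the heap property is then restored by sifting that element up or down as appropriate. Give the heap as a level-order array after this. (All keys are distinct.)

[-20, -14, -13, 10, 16, -10, -4, 30, 24, 55, 22, 41, 31, 5]

set index 1 from -16 to 55 → [-20, 55, -13, 10, -14, -10, -4, 30, 24, 16, 22, 41, 31, 5]
55 vs smaller child -14 at index 4, swap → [-20, -14, -13, 10, 55, -10, -4, 30, 24, 16, 22, 41, 31, 5]
55 vs smaller child 16 at index 9, swap → [-20, -14, -13, 10, 16, -10, -4, 30, 24, 55, 22, 41, 31, 5]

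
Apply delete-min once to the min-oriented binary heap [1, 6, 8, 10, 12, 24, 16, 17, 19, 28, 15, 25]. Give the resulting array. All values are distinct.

remove root 1; move last element 25 to root → [25, 6, 8, 10, 12, 24, 16, 17, 19, 28, 15]
25 vs smaller child 6 at index 1, swap → [6, 25, 8, 10, 12, 24, 16, 17, 19, 28, 15]
25 vs smaller child 10 at index 3, swap → [6, 10, 8, 25, 12, 24, 16, 17, 19, 28, 15]
25 vs smaller child 17 at index 7, swap → [6, 10, 8, 17, 12, 24, 16, 25, 19, 28, 15]

[6, 10, 8, 17, 12, 24, 16, 25, 19, 28, 15]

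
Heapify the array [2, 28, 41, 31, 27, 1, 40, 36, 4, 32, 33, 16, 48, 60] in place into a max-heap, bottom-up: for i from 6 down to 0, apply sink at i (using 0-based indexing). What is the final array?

[60, 36, 48, 31, 33, 16, 41, 28, 4, 32, 27, 2, 1, 40]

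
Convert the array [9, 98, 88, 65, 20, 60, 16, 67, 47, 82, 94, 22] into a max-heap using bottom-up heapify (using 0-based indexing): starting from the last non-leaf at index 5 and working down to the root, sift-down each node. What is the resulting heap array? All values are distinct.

[98, 94, 88, 67, 82, 60, 16, 65, 47, 9, 20, 22]

sift down from index 5: already satisfies heap property
sift down from index 4:
  20 vs larger child 94 at index 10, swap → [9, 98, 88, 65, 94, 60, 16, 67, 47, 82, 20, 22]
sift down from index 3:
  65 vs larger child 67 at index 7, swap → [9, 98, 88, 67, 94, 60, 16, 65, 47, 82, 20, 22]
sift down from index 2: already satisfies heap property
sift down from index 1: already satisfies heap property
sift down from index 0:
  9 vs larger child 98 at index 1, swap → [98, 9, 88, 67, 94, 60, 16, 65, 47, 82, 20, 22]
  9 vs larger child 94 at index 4, swap → [98, 94, 88, 67, 9, 60, 16, 65, 47, 82, 20, 22]
  9 vs larger child 82 at index 9, swap → [98, 94, 88, 67, 82, 60, 16, 65, 47, 9, 20, 22]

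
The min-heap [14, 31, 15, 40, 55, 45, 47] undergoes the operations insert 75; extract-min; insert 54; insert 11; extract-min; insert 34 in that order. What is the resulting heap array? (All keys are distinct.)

insert 75:
  append 75 at index 7 → [14, 31, 15, 40, 55, 45, 47, 75] (no swap needed)
extract-min → returns 14:
  remove root 14; move last element 75 to root → [75, 31, 15, 40, 55, 45, 47]
  75 vs smaller child 15 at index 2, swap → [15, 31, 75, 40, 55, 45, 47]
  75 vs smaller child 45 at index 5, swap → [15, 31, 45, 40, 55, 75, 47]
insert 54:
  append 54 at index 7 → [15, 31, 45, 40, 55, 75, 47, 54] (no swap needed)
insert 11:
  append 11 at index 8 → [15, 31, 45, 40, 55, 75, 47, 54, 11]
  11 < parent 40 at index 3, swap → [15, 31, 45, 11, 55, 75, 47, 54, 40]
  11 < parent 31 at index 1, swap → [15, 11, 45, 31, 55, 75, 47, 54, 40]
  11 < parent 15 at index 0, swap → [11, 15, 45, 31, 55, 75, 47, 54, 40]
extract-min → returns 11:
  remove root 11; move last element 40 to root → [40, 15, 45, 31, 55, 75, 47, 54]
  40 vs smaller child 15 at index 1, swap → [15, 40, 45, 31, 55, 75, 47, 54]
  40 vs smaller child 31 at index 3, swap → [15, 31, 45, 40, 55, 75, 47, 54]
insert 34:
  append 34 at index 8 → [15, 31, 45, 40, 55, 75, 47, 54, 34]
  34 < parent 40 at index 3, swap → [15, 31, 45, 34, 55, 75, 47, 54, 40]

[15, 31, 45, 34, 55, 75, 47, 54, 40]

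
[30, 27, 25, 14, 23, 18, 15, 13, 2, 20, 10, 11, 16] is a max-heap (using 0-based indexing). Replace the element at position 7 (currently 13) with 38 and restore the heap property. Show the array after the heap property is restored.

set index 7 from 13 to 38 → [30, 27, 25, 14, 23, 18, 15, 38, 2, 20, 10, 11, 16]
38 > parent 14 at index 3, swap → [30, 27, 25, 38, 23, 18, 15, 14, 2, 20, 10, 11, 16]
38 > parent 27 at index 1, swap → [30, 38, 25, 27, 23, 18, 15, 14, 2, 20, 10, 11, 16]
38 > parent 30 at index 0, swap → [38, 30, 25, 27, 23, 18, 15, 14, 2, 20, 10, 11, 16]

[38, 30, 25, 27, 23, 18, 15, 14, 2, 20, 10, 11, 16]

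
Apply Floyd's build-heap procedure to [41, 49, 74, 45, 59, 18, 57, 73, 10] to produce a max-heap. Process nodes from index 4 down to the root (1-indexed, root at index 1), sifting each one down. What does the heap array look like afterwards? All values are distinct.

sift down from index 4:
  45 vs larger child 73 at index 8, swap → [41, 49, 74, 73, 59, 18, 57, 45, 10]
sift down from index 3: already satisfies heap property
sift down from index 2:
  49 vs larger child 73 at index 4, swap → [41, 73, 74, 49, 59, 18, 57, 45, 10]
sift down from index 1:
  41 vs larger child 74 at index 3, swap → [74, 73, 41, 49, 59, 18, 57, 45, 10]
  41 vs larger child 57 at index 7, swap → [74, 73, 57, 49, 59, 18, 41, 45, 10]

[74, 73, 57, 49, 59, 18, 41, 45, 10]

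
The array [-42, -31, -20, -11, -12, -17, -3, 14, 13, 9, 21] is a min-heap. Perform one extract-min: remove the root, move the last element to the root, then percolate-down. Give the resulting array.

remove root -42; move last element 21 to root → [21, -31, -20, -11, -12, -17, -3, 14, 13, 9]
21 vs smaller child -31 at index 1, swap → [-31, 21, -20, -11, -12, -17, -3, 14, 13, 9]
21 vs smaller child -12 at index 4, swap → [-31, -12, -20, -11, 21, -17, -3, 14, 13, 9]
21 vs only child 9 at index 9, swap → [-31, -12, -20, -11, 9, -17, -3, 14, 13, 21]

[-31, -12, -20, -11, 9, -17, -3, 14, 13, 21]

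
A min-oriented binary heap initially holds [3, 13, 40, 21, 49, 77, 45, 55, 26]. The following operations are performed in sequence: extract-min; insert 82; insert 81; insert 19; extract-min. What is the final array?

[19, 21, 40, 26, 49, 77, 45, 55, 82, 81]

extract-min → returns 3:
  remove root 3; move last element 26 to root → [26, 13, 40, 21, 49, 77, 45, 55]
  26 vs smaller child 13 at index 1, swap → [13, 26, 40, 21, 49, 77, 45, 55]
  26 vs smaller child 21 at index 3, swap → [13, 21, 40, 26, 49, 77, 45, 55]
insert 82:
  append 82 at index 8 → [13, 21, 40, 26, 49, 77, 45, 55, 82] (no swap needed)
insert 81:
  append 81 at index 9 → [13, 21, 40, 26, 49, 77, 45, 55, 82, 81] (no swap needed)
insert 19:
  append 19 at index 10 → [13, 21, 40, 26, 49, 77, 45, 55, 82, 81, 19]
  19 < parent 49 at index 4, swap → [13, 21, 40, 26, 19, 77, 45, 55, 82, 81, 49]
  19 < parent 21 at index 1, swap → [13, 19, 40, 26, 21, 77, 45, 55, 82, 81, 49]
extract-min → returns 13:
  remove root 13; move last element 49 to root → [49, 19, 40, 26, 21, 77, 45, 55, 82, 81]
  49 vs smaller child 19 at index 1, swap → [19, 49, 40, 26, 21, 77, 45, 55, 82, 81]
  49 vs smaller child 21 at index 4, swap → [19, 21, 40, 26, 49, 77, 45, 55, 82, 81]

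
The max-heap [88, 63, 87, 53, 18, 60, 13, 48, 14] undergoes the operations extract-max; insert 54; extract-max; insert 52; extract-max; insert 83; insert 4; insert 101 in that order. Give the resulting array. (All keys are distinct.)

[101, 83, 52, 54, 60, 14, 13, 48, 53, 4, 18]

extract-max → returns 88:
  remove root 88; move last element 14 to root → [14, 63, 87, 53, 18, 60, 13, 48]
  14 vs larger child 87 at index 2, swap → [87, 63, 14, 53, 18, 60, 13, 48]
  14 vs larger child 60 at index 5, swap → [87, 63, 60, 53, 18, 14, 13, 48]
insert 54:
  append 54 at index 8 → [87, 63, 60, 53, 18, 14, 13, 48, 54]
  54 > parent 53 at index 3, swap → [87, 63, 60, 54, 18, 14, 13, 48, 53]
extract-max → returns 87:
  remove root 87; move last element 53 to root → [53, 63, 60, 54, 18, 14, 13, 48]
  53 vs larger child 63 at index 1, swap → [63, 53, 60, 54, 18, 14, 13, 48]
  53 vs larger child 54 at index 3, swap → [63, 54, 60, 53, 18, 14, 13, 48]
insert 52:
  append 52 at index 8 → [63, 54, 60, 53, 18, 14, 13, 48, 52] (no swap needed)
extract-max → returns 63:
  remove root 63; move last element 52 to root → [52, 54, 60, 53, 18, 14, 13, 48]
  52 vs larger child 60 at index 2, swap → [60, 54, 52, 53, 18, 14, 13, 48]
insert 83:
  append 83 at index 8 → [60, 54, 52, 53, 18, 14, 13, 48, 83]
  83 > parent 53 at index 3, swap → [60, 54, 52, 83, 18, 14, 13, 48, 53]
  83 > parent 54 at index 1, swap → [60, 83, 52, 54, 18, 14, 13, 48, 53]
  83 > parent 60 at index 0, swap → [83, 60, 52, 54, 18, 14, 13, 48, 53]
insert 4:
  append 4 at index 9 → [83, 60, 52, 54, 18, 14, 13, 48, 53, 4] (no swap needed)
insert 101:
  append 101 at index 10 → [83, 60, 52, 54, 18, 14, 13, 48, 53, 4, 101]
  101 > parent 18 at index 4, swap → [83, 60, 52, 54, 101, 14, 13, 48, 53, 4, 18]
  101 > parent 60 at index 1, swap → [83, 101, 52, 54, 60, 14, 13, 48, 53, 4, 18]
  101 > parent 83 at index 0, swap → [101, 83, 52, 54, 60, 14, 13, 48, 53, 4, 18]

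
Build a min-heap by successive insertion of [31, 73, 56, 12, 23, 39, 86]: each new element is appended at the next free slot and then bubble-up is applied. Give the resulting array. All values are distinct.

[12, 23, 39, 73, 31, 56, 86]

Insert 31:
  append 31 at index 0 → [31] (no swap needed)
Insert 73:
  append 73 at index 1 → [31, 73] (no swap needed)
Insert 56:
  append 56 at index 2 → [31, 73, 56] (no swap needed)
Insert 12:
  append 12 at index 3 → [31, 73, 56, 12]
  12 < parent 73 at index 1, swap → [31, 12, 56, 73]
  12 < parent 31 at index 0, swap → [12, 31, 56, 73]
Insert 23:
  append 23 at index 4 → [12, 31, 56, 73, 23]
  23 < parent 31 at index 1, swap → [12, 23, 56, 73, 31]
Insert 39:
  append 39 at index 5 → [12, 23, 56, 73, 31, 39]
  39 < parent 56 at index 2, swap → [12, 23, 39, 73, 31, 56]
Insert 86:
  append 86 at index 6 → [12, 23, 39, 73, 31, 56, 86] (no swap needed)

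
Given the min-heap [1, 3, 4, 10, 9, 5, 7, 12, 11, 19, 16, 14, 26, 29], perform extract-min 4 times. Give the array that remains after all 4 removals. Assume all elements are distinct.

extract-min #1 returns 1:
  remove root 1; move last element 29 to root → [29, 3, 4, 10, 9, 5, 7, 12, 11, 19, 16, 14, 26]
  29 vs smaller child 3 at index 1, swap → [3, 29, 4, 10, 9, 5, 7, 12, 11, 19, 16, 14, 26]
  29 vs smaller child 9 at index 4, swap → [3, 9, 4, 10, 29, 5, 7, 12, 11, 19, 16, 14, 26]
  29 vs smaller child 16 at index 10, swap → [3, 9, 4, 10, 16, 5, 7, 12, 11, 19, 29, 14, 26]
extract-min #2 returns 3:
  remove root 3; move last element 26 to root → [26, 9, 4, 10, 16, 5, 7, 12, 11, 19, 29, 14]
  26 vs smaller child 4 at index 2, swap → [4, 9, 26, 10, 16, 5, 7, 12, 11, 19, 29, 14]
  26 vs smaller child 5 at index 5, swap → [4, 9, 5, 10, 16, 26, 7, 12, 11, 19, 29, 14]
  26 vs only child 14 at index 11, swap → [4, 9, 5, 10, 16, 14, 7, 12, 11, 19, 29, 26]
extract-min #3 returns 4:
  remove root 4; move last element 26 to root → [26, 9, 5, 10, 16, 14, 7, 12, 11, 19, 29]
  26 vs smaller child 5 at index 2, swap → [5, 9, 26, 10, 16, 14, 7, 12, 11, 19, 29]
  26 vs smaller child 7 at index 6, swap → [5, 9, 7, 10, 16, 14, 26, 12, 11, 19, 29]
extract-min #4 returns 5:
  remove root 5; move last element 29 to root → [29, 9, 7, 10, 16, 14, 26, 12, 11, 19]
  29 vs smaller child 7 at index 2, swap → [7, 9, 29, 10, 16, 14, 26, 12, 11, 19]
  29 vs smaller child 14 at index 5, swap → [7, 9, 14, 10, 16, 29, 26, 12, 11, 19]

[7, 9, 14, 10, 16, 29, 26, 12, 11, 19]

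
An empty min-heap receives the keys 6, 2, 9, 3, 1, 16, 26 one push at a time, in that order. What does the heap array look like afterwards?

Insert 6:
  append 6 at index 0 → [6] (no swap needed)
Insert 2:
  append 2 at index 1 → [6, 2]
  2 < parent 6 at index 0, swap → [2, 6]
Insert 9:
  append 9 at index 2 → [2, 6, 9] (no swap needed)
Insert 3:
  append 3 at index 3 → [2, 6, 9, 3]
  3 < parent 6 at index 1, swap → [2, 3, 9, 6]
Insert 1:
  append 1 at index 4 → [2, 3, 9, 6, 1]
  1 < parent 3 at index 1, swap → [2, 1, 9, 6, 3]
  1 < parent 2 at index 0, swap → [1, 2, 9, 6, 3]
Insert 16:
  append 16 at index 5 → [1, 2, 9, 6, 3, 16] (no swap needed)
Insert 26:
  append 26 at index 6 → [1, 2, 9, 6, 3, 16, 26] (no swap needed)

[1, 2, 9, 6, 3, 16, 26]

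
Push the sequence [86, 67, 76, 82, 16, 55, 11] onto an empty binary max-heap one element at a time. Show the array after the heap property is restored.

[86, 82, 76, 67, 16, 55, 11]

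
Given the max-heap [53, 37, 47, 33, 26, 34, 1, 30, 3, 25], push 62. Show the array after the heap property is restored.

[62, 53, 47, 33, 37, 34, 1, 30, 3, 25, 26]

append 62 at index 10 → [53, 37, 47, 33, 26, 34, 1, 30, 3, 25, 62]
62 > parent 26 at index 4, swap → [53, 37, 47, 33, 62, 34, 1, 30, 3, 25, 26]
62 > parent 37 at index 1, swap → [53, 62, 47, 33, 37, 34, 1, 30, 3, 25, 26]
62 > parent 53 at index 0, swap → [62, 53, 47, 33, 37, 34, 1, 30, 3, 25, 26]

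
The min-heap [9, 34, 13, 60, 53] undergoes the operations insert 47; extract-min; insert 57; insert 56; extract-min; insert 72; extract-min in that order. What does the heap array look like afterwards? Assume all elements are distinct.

insert 47:
  append 47 at index 5 → [9, 34, 13, 60, 53, 47] (no swap needed)
extract-min → returns 9:
  remove root 9; move last element 47 to root → [47, 34, 13, 60, 53]
  47 vs smaller child 13 at index 2, swap → [13, 34, 47, 60, 53]
insert 57:
  append 57 at index 5 → [13, 34, 47, 60, 53, 57] (no swap needed)
insert 56:
  append 56 at index 6 → [13, 34, 47, 60, 53, 57, 56] (no swap needed)
extract-min → returns 13:
  remove root 13; move last element 56 to root → [56, 34, 47, 60, 53, 57]
  56 vs smaller child 34 at index 1, swap → [34, 56, 47, 60, 53, 57]
  56 vs smaller child 53 at index 4, swap → [34, 53, 47, 60, 56, 57]
insert 72:
  append 72 at index 6 → [34, 53, 47, 60, 56, 57, 72] (no swap needed)
extract-min → returns 34:
  remove root 34; move last element 72 to root → [72, 53, 47, 60, 56, 57]
  72 vs smaller child 47 at index 2, swap → [47, 53, 72, 60, 56, 57]
  72 vs only child 57 at index 5, swap → [47, 53, 57, 60, 56, 72]

[47, 53, 57, 60, 56, 72]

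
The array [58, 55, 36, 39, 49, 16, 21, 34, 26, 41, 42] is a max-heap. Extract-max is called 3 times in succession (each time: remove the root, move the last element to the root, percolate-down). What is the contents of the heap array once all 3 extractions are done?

extract-max #1 returns 58:
  remove root 58; move last element 42 to root → [42, 55, 36, 39, 49, 16, 21, 34, 26, 41]
  42 vs larger child 55 at index 1, swap → [55, 42, 36, 39, 49, 16, 21, 34, 26, 41]
  42 vs larger child 49 at index 4, swap → [55, 49, 36, 39, 42, 16, 21, 34, 26, 41]
extract-max #2 returns 55:
  remove root 55; move last element 41 to root → [41, 49, 36, 39, 42, 16, 21, 34, 26]
  41 vs larger child 49 at index 1, swap → [49, 41, 36, 39, 42, 16, 21, 34, 26]
  41 vs larger child 42 at index 4, swap → [49, 42, 36, 39, 41, 16, 21, 34, 26]
extract-max #3 returns 49:
  remove root 49; move last element 26 to root → [26, 42, 36, 39, 41, 16, 21, 34]
  26 vs larger child 42 at index 1, swap → [42, 26, 36, 39, 41, 16, 21, 34]
  26 vs larger child 41 at index 4, swap → [42, 41, 36, 39, 26, 16, 21, 34]

[42, 41, 36, 39, 26, 16, 21, 34]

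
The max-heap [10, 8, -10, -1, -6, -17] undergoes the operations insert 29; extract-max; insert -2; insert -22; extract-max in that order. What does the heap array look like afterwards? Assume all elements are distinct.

[8, -1, -2, -22, -6, -17, -10]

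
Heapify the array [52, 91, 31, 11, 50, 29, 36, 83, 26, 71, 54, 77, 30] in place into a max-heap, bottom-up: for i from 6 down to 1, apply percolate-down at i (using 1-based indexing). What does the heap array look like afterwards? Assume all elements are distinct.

sift down from index 6:
  29 vs larger child 77 at index 12, swap → [52, 91, 31, 11, 50, 77, 36, 83, 26, 71, 54, 29, 30]
sift down from index 5:
  50 vs larger child 71 at index 10, swap → [52, 91, 31, 11, 71, 77, 36, 83, 26, 50, 54, 29, 30]
sift down from index 4:
  11 vs larger child 83 at index 8, swap → [52, 91, 31, 83, 71, 77, 36, 11, 26, 50, 54, 29, 30]
sift down from index 3:
  31 vs larger child 77 at index 6, swap → [52, 91, 77, 83, 71, 31, 36, 11, 26, 50, 54, 29, 30]
sift down from index 2: already satisfies heap property
sift down from index 1:
  52 vs larger child 91 at index 2, swap → [91, 52, 77, 83, 71, 31, 36, 11, 26, 50, 54, 29, 30]
  52 vs larger child 83 at index 4, swap → [91, 83, 77, 52, 71, 31, 36, 11, 26, 50, 54, 29, 30]

[91, 83, 77, 52, 71, 31, 36, 11, 26, 50, 54, 29, 30]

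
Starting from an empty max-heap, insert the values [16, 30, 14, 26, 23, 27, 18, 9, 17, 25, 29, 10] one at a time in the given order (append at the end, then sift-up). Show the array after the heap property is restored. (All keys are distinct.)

Insert 16:
  append 16 at index 0 → [16] (no swap needed)
Insert 30:
  append 30 at index 1 → [16, 30]
  30 > parent 16 at index 0, swap → [30, 16]
Insert 14:
  append 14 at index 2 → [30, 16, 14] (no swap needed)
Insert 26:
  append 26 at index 3 → [30, 16, 14, 26]
  26 > parent 16 at index 1, swap → [30, 26, 14, 16]
Insert 23:
  append 23 at index 4 → [30, 26, 14, 16, 23] (no swap needed)
Insert 27:
  append 27 at index 5 → [30, 26, 14, 16, 23, 27]
  27 > parent 14 at index 2, swap → [30, 26, 27, 16, 23, 14]
Insert 18:
  append 18 at index 6 → [30, 26, 27, 16, 23, 14, 18] (no swap needed)
Insert 9:
  append 9 at index 7 → [30, 26, 27, 16, 23, 14, 18, 9] (no swap needed)
Insert 17:
  append 17 at index 8 → [30, 26, 27, 16, 23, 14, 18, 9, 17]
  17 > parent 16 at index 3, swap → [30, 26, 27, 17, 23, 14, 18, 9, 16]
Insert 25:
  append 25 at index 9 → [30, 26, 27, 17, 23, 14, 18, 9, 16, 25]
  25 > parent 23 at index 4, swap → [30, 26, 27, 17, 25, 14, 18, 9, 16, 23]
Insert 29:
  append 29 at index 10 → [30, 26, 27, 17, 25, 14, 18, 9, 16, 23, 29]
  29 > parent 25 at index 4, swap → [30, 26, 27, 17, 29, 14, 18, 9, 16, 23, 25]
  29 > parent 26 at index 1, swap → [30, 29, 27, 17, 26, 14, 18, 9, 16, 23, 25]
Insert 10:
  append 10 at index 11 → [30, 29, 27, 17, 26, 14, 18, 9, 16, 23, 25, 10] (no swap needed)

[30, 29, 27, 17, 26, 14, 18, 9, 16, 23, 25, 10]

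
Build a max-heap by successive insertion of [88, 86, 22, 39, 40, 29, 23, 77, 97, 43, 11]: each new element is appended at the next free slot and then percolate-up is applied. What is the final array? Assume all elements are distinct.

[97, 88, 29, 86, 43, 22, 23, 39, 77, 40, 11]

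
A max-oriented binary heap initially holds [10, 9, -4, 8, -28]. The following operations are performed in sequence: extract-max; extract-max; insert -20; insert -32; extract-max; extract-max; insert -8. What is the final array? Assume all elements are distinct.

extract-max → returns 10:
  remove root 10; move last element -28 to root → [-28, 9, -4, 8]
  -28 vs larger child 9 at index 1, swap → [9, -28, -4, 8]
  -28 vs only child 8 at index 3, swap → [9, 8, -4, -28]
extract-max → returns 9:
  remove root 9; move last element -28 to root → [-28, 8, -4]
  -28 vs larger child 8 at index 1, swap → [8, -28, -4]
insert -20:
  append -20 at index 3 → [8, -28, -4, -20]
  -20 > parent -28 at index 1, swap → [8, -20, -4, -28]
insert -32:
  append -32 at index 4 → [8, -20, -4, -28, -32] (no swap needed)
extract-max → returns 8:
  remove root 8; move last element -32 to root → [-32, -20, -4, -28]
  -32 vs larger child -4 at index 2, swap → [-4, -20, -32, -28]
extract-max → returns -4:
  remove root -4; move last element -28 to root → [-28, -20, -32]
  -28 vs larger child -20 at index 1, swap → [-20, -28, -32]
insert -8:
  append -8 at index 3 → [-20, -28, -32, -8]
  -8 > parent -28 at index 1, swap → [-20, -8, -32, -28]
  -8 > parent -20 at index 0, swap → [-8, -20, -32, -28]

[-8, -20, -32, -28]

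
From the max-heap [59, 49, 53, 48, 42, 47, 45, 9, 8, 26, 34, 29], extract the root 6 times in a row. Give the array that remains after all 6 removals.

extract-max #1 returns 59:
  remove root 59; move last element 29 to root → [29, 49, 53, 48, 42, 47, 45, 9, 8, 26, 34]
  29 vs larger child 53 at index 2, swap → [53, 49, 29, 48, 42, 47, 45, 9, 8, 26, 34]
  29 vs larger child 47 at index 5, swap → [53, 49, 47, 48, 42, 29, 45, 9, 8, 26, 34]
extract-max #2 returns 53:
  remove root 53; move last element 34 to root → [34, 49, 47, 48, 42, 29, 45, 9, 8, 26]
  34 vs larger child 49 at index 1, swap → [49, 34, 47, 48, 42, 29, 45, 9, 8, 26]
  34 vs larger child 48 at index 3, swap → [49, 48, 47, 34, 42, 29, 45, 9, 8, 26]
extract-max #3 returns 49:
  remove root 49; move last element 26 to root → [26, 48, 47, 34, 42, 29, 45, 9, 8]
  26 vs larger child 48 at index 1, swap → [48, 26, 47, 34, 42, 29, 45, 9, 8]
  26 vs larger child 42 at index 4, swap → [48, 42, 47, 34, 26, 29, 45, 9, 8]
extract-max #4 returns 48:
  remove root 48; move last element 8 to root → [8, 42, 47, 34, 26, 29, 45, 9]
  8 vs larger child 47 at index 2, swap → [47, 42, 8, 34, 26, 29, 45, 9]
  8 vs larger child 45 at index 6, swap → [47, 42, 45, 34, 26, 29, 8, 9]
extract-max #5 returns 47:
  remove root 47; move last element 9 to root → [9, 42, 45, 34, 26, 29, 8]
  9 vs larger child 45 at index 2, swap → [45, 42, 9, 34, 26, 29, 8]
  9 vs larger child 29 at index 5, swap → [45, 42, 29, 34, 26, 9, 8]
extract-max #6 returns 45:
  remove root 45; move last element 8 to root → [8, 42, 29, 34, 26, 9]
  8 vs larger child 42 at index 1, swap → [42, 8, 29, 34, 26, 9]
  8 vs larger child 34 at index 3, swap → [42, 34, 29, 8, 26, 9]

[42, 34, 29, 8, 26, 9]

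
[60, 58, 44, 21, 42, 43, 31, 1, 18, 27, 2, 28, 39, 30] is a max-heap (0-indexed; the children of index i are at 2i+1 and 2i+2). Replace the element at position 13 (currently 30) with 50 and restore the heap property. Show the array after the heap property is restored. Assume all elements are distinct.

[60, 58, 50, 21, 42, 43, 44, 1, 18, 27, 2, 28, 39, 31]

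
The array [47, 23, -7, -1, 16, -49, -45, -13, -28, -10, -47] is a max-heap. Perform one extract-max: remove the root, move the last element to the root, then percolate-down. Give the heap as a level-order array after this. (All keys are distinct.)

remove root 47; move last element -47 to root → [-47, 23, -7, -1, 16, -49, -45, -13, -28, -10]
-47 vs larger child 23 at index 1, swap → [23, -47, -7, -1, 16, -49, -45, -13, -28, -10]
-47 vs larger child 16 at index 4, swap → [23, 16, -7, -1, -47, -49, -45, -13, -28, -10]
-47 vs only child -10 at index 9, swap → [23, 16, -7, -1, -10, -49, -45, -13, -28, -47]

[23, 16, -7, -1, -10, -49, -45, -13, -28, -47]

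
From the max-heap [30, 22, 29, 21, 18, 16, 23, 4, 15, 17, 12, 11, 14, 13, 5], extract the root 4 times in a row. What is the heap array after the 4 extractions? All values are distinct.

[21, 18, 16, 15, 17, 14, 13, 4, 5, 11, 12]

extract-max #1 returns 30:
  remove root 30; move last element 5 to root → [5, 22, 29, 21, 18, 16, 23, 4, 15, 17, 12, 11, 14, 13]
  5 vs larger child 29 at index 2, swap → [29, 22, 5, 21, 18, 16, 23, 4, 15, 17, 12, 11, 14, 13]
  5 vs larger child 23 at index 6, swap → [29, 22, 23, 21, 18, 16, 5, 4, 15, 17, 12, 11, 14, 13]
  5 vs only child 13 at index 13, swap → [29, 22, 23, 21, 18, 16, 13, 4, 15, 17, 12, 11, 14, 5]
extract-max #2 returns 29:
  remove root 29; move last element 5 to root → [5, 22, 23, 21, 18, 16, 13, 4, 15, 17, 12, 11, 14]
  5 vs larger child 23 at index 2, swap → [23, 22, 5, 21, 18, 16, 13, 4, 15, 17, 12, 11, 14]
  5 vs larger child 16 at index 5, swap → [23, 22, 16, 21, 18, 5, 13, 4, 15, 17, 12, 11, 14]
  5 vs larger child 14 at index 12, swap → [23, 22, 16, 21, 18, 14, 13, 4, 15, 17, 12, 11, 5]
extract-max #3 returns 23:
  remove root 23; move last element 5 to root → [5, 22, 16, 21, 18, 14, 13, 4, 15, 17, 12, 11]
  5 vs larger child 22 at index 1, swap → [22, 5, 16, 21, 18, 14, 13, 4, 15, 17, 12, 11]
  5 vs larger child 21 at index 3, swap → [22, 21, 16, 5, 18, 14, 13, 4, 15, 17, 12, 11]
  5 vs larger child 15 at index 8, swap → [22, 21, 16, 15, 18, 14, 13, 4, 5, 17, 12, 11]
extract-max #4 returns 22:
  remove root 22; move last element 11 to root → [11, 21, 16, 15, 18, 14, 13, 4, 5, 17, 12]
  11 vs larger child 21 at index 1, swap → [21, 11, 16, 15, 18, 14, 13, 4, 5, 17, 12]
  11 vs larger child 18 at index 4, swap → [21, 18, 16, 15, 11, 14, 13, 4, 5, 17, 12]
  11 vs larger child 17 at index 9, swap → [21, 18, 16, 15, 17, 14, 13, 4, 5, 11, 12]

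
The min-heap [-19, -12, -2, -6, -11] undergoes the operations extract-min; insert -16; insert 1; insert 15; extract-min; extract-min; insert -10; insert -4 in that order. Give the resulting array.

[-11, -6, -10, 1, 15, -2, -4]

extract-min → returns -19:
  remove root -19; move last element -11 to root → [-11, -12, -2, -6]
  -11 vs smaller child -12 at index 1, swap → [-12, -11, -2, -6]
insert -16:
  append -16 at index 4 → [-12, -11, -2, -6, -16]
  -16 < parent -11 at index 1, swap → [-12, -16, -2, -6, -11]
  -16 < parent -12 at index 0, swap → [-16, -12, -2, -6, -11]
insert 1:
  append 1 at index 5 → [-16, -12, -2, -6, -11, 1] (no swap needed)
insert 15:
  append 15 at index 6 → [-16, -12, -2, -6, -11, 1, 15] (no swap needed)
extract-min → returns -16:
  remove root -16; move last element 15 to root → [15, -12, -2, -6, -11, 1]
  15 vs smaller child -12 at index 1, swap → [-12, 15, -2, -6, -11, 1]
  15 vs smaller child -11 at index 4, swap → [-12, -11, -2, -6, 15, 1]
extract-min → returns -12:
  remove root -12; move last element 1 to root → [1, -11, -2, -6, 15]
  1 vs smaller child -11 at index 1, swap → [-11, 1, -2, -6, 15]
  1 vs smaller child -6 at index 3, swap → [-11, -6, -2, 1, 15]
insert -10:
  append -10 at index 5 → [-11, -6, -2, 1, 15, -10]
  -10 < parent -2 at index 2, swap → [-11, -6, -10, 1, 15, -2]
insert -4:
  append -4 at index 6 → [-11, -6, -10, 1, 15, -2, -4] (no swap needed)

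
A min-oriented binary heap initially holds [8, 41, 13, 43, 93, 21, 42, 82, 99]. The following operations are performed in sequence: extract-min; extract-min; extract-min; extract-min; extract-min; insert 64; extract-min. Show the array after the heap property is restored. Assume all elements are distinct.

[64, 82, 99, 93]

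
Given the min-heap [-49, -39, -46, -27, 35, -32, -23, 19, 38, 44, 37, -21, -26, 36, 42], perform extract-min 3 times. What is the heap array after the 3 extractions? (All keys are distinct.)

[-32, -27, -26, 19, 35, -21, -23, 36, 38, 44, 37, 42]

extract-min #1 returns -49:
  remove root -49; move last element 42 to root → [42, -39, -46, -27, 35, -32, -23, 19, 38, 44, 37, -21, -26, 36]
  42 vs smaller child -46 at index 2, swap → [-46, -39, 42, -27, 35, -32, -23, 19, 38, 44, 37, -21, -26, 36]
  42 vs smaller child -32 at index 5, swap → [-46, -39, -32, -27, 35, 42, -23, 19, 38, 44, 37, -21, -26, 36]
  42 vs smaller child -26 at index 12, swap → [-46, -39, -32, -27, 35, -26, -23, 19, 38, 44, 37, -21, 42, 36]
extract-min #2 returns -46:
  remove root -46; move last element 36 to root → [36, -39, -32, -27, 35, -26, -23, 19, 38, 44, 37, -21, 42]
  36 vs smaller child -39 at index 1, swap → [-39, 36, -32, -27, 35, -26, -23, 19, 38, 44, 37, -21, 42]
  36 vs smaller child -27 at index 3, swap → [-39, -27, -32, 36, 35, -26, -23, 19, 38, 44, 37, -21, 42]
  36 vs smaller child 19 at index 7, swap → [-39, -27, -32, 19, 35, -26, -23, 36, 38, 44, 37, -21, 42]
extract-min #3 returns -39:
  remove root -39; move last element 42 to root → [42, -27, -32, 19, 35, -26, -23, 36, 38, 44, 37, -21]
  42 vs smaller child -32 at index 2, swap → [-32, -27, 42, 19, 35, -26, -23, 36, 38, 44, 37, -21]
  42 vs smaller child -26 at index 5, swap → [-32, -27, -26, 19, 35, 42, -23, 36, 38, 44, 37, -21]
  42 vs only child -21 at index 11, swap → [-32, -27, -26, 19, 35, -21, -23, 36, 38, 44, 37, 42]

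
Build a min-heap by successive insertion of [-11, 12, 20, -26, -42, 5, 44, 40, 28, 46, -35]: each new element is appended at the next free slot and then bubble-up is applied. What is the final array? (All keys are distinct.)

Insert -11:
  append -11 at index 0 → [-11] (no swap needed)
Insert 12:
  append 12 at index 1 → [-11, 12] (no swap needed)
Insert 20:
  append 20 at index 2 → [-11, 12, 20] (no swap needed)
Insert -26:
  append -26 at index 3 → [-11, 12, 20, -26]
  -26 < parent 12 at index 1, swap → [-11, -26, 20, 12]
  -26 < parent -11 at index 0, swap → [-26, -11, 20, 12]
Insert -42:
  append -42 at index 4 → [-26, -11, 20, 12, -42]
  -42 < parent -11 at index 1, swap → [-26, -42, 20, 12, -11]
  -42 < parent -26 at index 0, swap → [-42, -26, 20, 12, -11]
Insert 5:
  append 5 at index 5 → [-42, -26, 20, 12, -11, 5]
  5 < parent 20 at index 2, swap → [-42, -26, 5, 12, -11, 20]
Insert 44:
  append 44 at index 6 → [-42, -26, 5, 12, -11, 20, 44] (no swap needed)
Insert 40:
  append 40 at index 7 → [-42, -26, 5, 12, -11, 20, 44, 40] (no swap needed)
Insert 28:
  append 28 at index 8 → [-42, -26, 5, 12, -11, 20, 44, 40, 28] (no swap needed)
Insert 46:
  append 46 at index 9 → [-42, -26, 5, 12, -11, 20, 44, 40, 28, 46] (no swap needed)
Insert -35:
  append -35 at index 10 → [-42, -26, 5, 12, -11, 20, 44, 40, 28, 46, -35]
  -35 < parent -11 at index 4, swap → [-42, -26, 5, 12, -35, 20, 44, 40, 28, 46, -11]
  -35 < parent -26 at index 1, swap → [-42, -35, 5, 12, -26, 20, 44, 40, 28, 46, -11]

[-42, -35, 5, 12, -26, 20, 44, 40, 28, 46, -11]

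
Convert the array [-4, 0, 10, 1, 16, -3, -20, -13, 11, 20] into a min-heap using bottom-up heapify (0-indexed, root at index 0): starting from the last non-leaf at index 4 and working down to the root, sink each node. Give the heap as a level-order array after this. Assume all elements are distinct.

[-20, -13, -4, 0, 16, -3, 10, 1, 11, 20]

sift down from index 4: already satisfies heap property
sift down from index 3:
  1 vs smaller child -13 at index 7, swap → [-4, 0, 10, -13, 16, -3, -20, 1, 11, 20]
sift down from index 2:
  10 vs smaller child -20 at index 6, swap → [-4, 0, -20, -13, 16, -3, 10, 1, 11, 20]
sift down from index 1:
  0 vs smaller child -13 at index 3, swap → [-4, -13, -20, 0, 16, -3, 10, 1, 11, 20]
sift down from index 0:
  -4 vs smaller child -20 at index 2, swap → [-20, -13, -4, 0, 16, -3, 10, 1, 11, 20]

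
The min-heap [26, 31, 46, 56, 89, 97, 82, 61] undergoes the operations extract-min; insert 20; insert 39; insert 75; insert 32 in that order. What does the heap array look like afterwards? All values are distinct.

[20, 31, 46, 39, 32, 97, 82, 61, 56, 89, 75]

extract-min → returns 26:
  remove root 26; move last element 61 to root → [61, 31, 46, 56, 89, 97, 82]
  61 vs smaller child 31 at index 1, swap → [31, 61, 46, 56, 89, 97, 82]
  61 vs smaller child 56 at index 3, swap → [31, 56, 46, 61, 89, 97, 82]
insert 20:
  append 20 at index 7 → [31, 56, 46, 61, 89, 97, 82, 20]
  20 < parent 61 at index 3, swap → [31, 56, 46, 20, 89, 97, 82, 61]
  20 < parent 56 at index 1, swap → [31, 20, 46, 56, 89, 97, 82, 61]
  20 < parent 31 at index 0, swap → [20, 31, 46, 56, 89, 97, 82, 61]
insert 39:
  append 39 at index 8 → [20, 31, 46, 56, 89, 97, 82, 61, 39]
  39 < parent 56 at index 3, swap → [20, 31, 46, 39, 89, 97, 82, 61, 56]
insert 75:
  append 75 at index 9 → [20, 31, 46, 39, 89, 97, 82, 61, 56, 75]
  75 < parent 89 at index 4, swap → [20, 31, 46, 39, 75, 97, 82, 61, 56, 89]
insert 32:
  append 32 at index 10 → [20, 31, 46, 39, 75, 97, 82, 61, 56, 89, 32]
  32 < parent 75 at index 4, swap → [20, 31, 46, 39, 32, 97, 82, 61, 56, 89, 75]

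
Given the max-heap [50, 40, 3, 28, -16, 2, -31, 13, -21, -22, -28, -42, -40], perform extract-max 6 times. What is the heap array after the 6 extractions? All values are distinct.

[-16, -21, -28, -40, -22, -42, -31]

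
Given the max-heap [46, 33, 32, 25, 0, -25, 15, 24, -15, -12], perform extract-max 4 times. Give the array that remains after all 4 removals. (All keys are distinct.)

[24, 0, 15, -12, -15, -25]

extract-max #1 returns 46:
  remove root 46; move last element -12 to root → [-12, 33, 32, 25, 0, -25, 15, 24, -15]
  -12 vs larger child 33 at index 1, swap → [33, -12, 32, 25, 0, -25, 15, 24, -15]
  -12 vs larger child 25 at index 3, swap → [33, 25, 32, -12, 0, -25, 15, 24, -15]
  -12 vs larger child 24 at index 7, swap → [33, 25, 32, 24, 0, -25, 15, -12, -15]
extract-max #2 returns 33:
  remove root 33; move last element -15 to root → [-15, 25, 32, 24, 0, -25, 15, -12]
  -15 vs larger child 32 at index 2, swap → [32, 25, -15, 24, 0, -25, 15, -12]
  -15 vs larger child 15 at index 6, swap → [32, 25, 15, 24, 0, -25, -15, -12]
extract-max #3 returns 32:
  remove root 32; move last element -12 to root → [-12, 25, 15, 24, 0, -25, -15]
  -12 vs larger child 25 at index 1, swap → [25, -12, 15, 24, 0, -25, -15]
  -12 vs larger child 24 at index 3, swap → [25, 24, 15, -12, 0, -25, -15]
extract-max #4 returns 25:
  remove root 25; move last element -15 to root → [-15, 24, 15, -12, 0, -25]
  -15 vs larger child 24 at index 1, swap → [24, -15, 15, -12, 0, -25]
  -15 vs larger child 0 at index 4, swap → [24, 0, 15, -12, -15, -25]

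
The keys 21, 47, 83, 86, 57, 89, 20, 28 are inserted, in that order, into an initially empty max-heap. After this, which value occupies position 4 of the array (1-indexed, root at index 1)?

Insert 21:
  append 21 at index 1 → [21] (no swap needed)
Insert 47:
  append 47 at index 2 → [21, 47]
  47 > parent 21 at index 1, swap → [47, 21]
Insert 83:
  append 83 at index 3 → [47, 21, 83]
  83 > parent 47 at index 1, swap → [83, 21, 47]
Insert 86:
  append 86 at index 4 → [83, 21, 47, 86]
  86 > parent 21 at index 2, swap → [83, 86, 47, 21]
  86 > parent 83 at index 1, swap → [86, 83, 47, 21]
Insert 57:
  append 57 at index 5 → [86, 83, 47, 21, 57] (no swap needed)
Insert 89:
  append 89 at index 6 → [86, 83, 47, 21, 57, 89]
  89 > parent 47 at index 3, swap → [86, 83, 89, 21, 57, 47]
  89 > parent 86 at index 1, swap → [89, 83, 86, 21, 57, 47]
Insert 20:
  append 20 at index 7 → [89, 83, 86, 21, 57, 47, 20] (no swap needed)
Insert 28:
  append 28 at index 8 → [89, 83, 86, 21, 57, 47, 20, 28]
  28 > parent 21 at index 4, swap → [89, 83, 86, 28, 57, 47, 20, 21]
resulting array: [89, 83, 86, 28, 57, 47, 20, 21]

28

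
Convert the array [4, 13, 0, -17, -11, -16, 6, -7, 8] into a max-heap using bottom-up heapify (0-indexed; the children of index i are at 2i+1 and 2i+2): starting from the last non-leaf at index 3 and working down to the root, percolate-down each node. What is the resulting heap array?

[13, 8, 6, 4, -11, -16, 0, -7, -17]

sift down from index 3:
  -17 vs larger child 8 at index 8, swap → [4, 13, 0, 8, -11, -16, 6, -7, -17]
sift down from index 2:
  0 vs larger child 6 at index 6, swap → [4, 13, 6, 8, -11, -16, 0, -7, -17]
sift down from index 1: already satisfies heap property
sift down from index 0:
  4 vs larger child 13 at index 1, swap → [13, 4, 6, 8, -11, -16, 0, -7, -17]
  4 vs larger child 8 at index 3, swap → [13, 8, 6, 4, -11, -16, 0, -7, -17]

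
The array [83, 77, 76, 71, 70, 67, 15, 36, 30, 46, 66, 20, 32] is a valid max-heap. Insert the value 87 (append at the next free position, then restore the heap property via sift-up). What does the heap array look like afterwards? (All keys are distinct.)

append 87 at index 13 → [83, 77, 76, 71, 70, 67, 15, 36, 30, 46, 66, 20, 32, 87]
87 > parent 15 at index 6, swap → [83, 77, 76, 71, 70, 67, 87, 36, 30, 46, 66, 20, 32, 15]
87 > parent 76 at index 2, swap → [83, 77, 87, 71, 70, 67, 76, 36, 30, 46, 66, 20, 32, 15]
87 > parent 83 at index 0, swap → [87, 77, 83, 71, 70, 67, 76, 36, 30, 46, 66, 20, 32, 15]

[87, 77, 83, 71, 70, 67, 76, 36, 30, 46, 66, 20, 32, 15]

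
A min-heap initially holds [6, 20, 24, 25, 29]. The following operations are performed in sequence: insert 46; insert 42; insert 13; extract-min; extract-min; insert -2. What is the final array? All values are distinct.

[-2, 25, 20, 42, 29, 46, 24]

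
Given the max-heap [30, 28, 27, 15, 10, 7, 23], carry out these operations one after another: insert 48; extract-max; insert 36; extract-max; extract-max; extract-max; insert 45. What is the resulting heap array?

[45, 23, 27, 15, 10, 7]

insert 48:
  append 48 at index 7 → [30, 28, 27, 15, 10, 7, 23, 48]
  48 > parent 15 at index 3, swap → [30, 28, 27, 48, 10, 7, 23, 15]
  48 > parent 28 at index 1, swap → [30, 48, 27, 28, 10, 7, 23, 15]
  48 > parent 30 at index 0, swap → [48, 30, 27, 28, 10, 7, 23, 15]
extract-max → returns 48:
  remove root 48; move last element 15 to root → [15, 30, 27, 28, 10, 7, 23]
  15 vs larger child 30 at index 1, swap → [30, 15, 27, 28, 10, 7, 23]
  15 vs larger child 28 at index 3, swap → [30, 28, 27, 15, 10, 7, 23]
insert 36:
  append 36 at index 7 → [30, 28, 27, 15, 10, 7, 23, 36]
  36 > parent 15 at index 3, swap → [30, 28, 27, 36, 10, 7, 23, 15]
  36 > parent 28 at index 1, swap → [30, 36, 27, 28, 10, 7, 23, 15]
  36 > parent 30 at index 0, swap → [36, 30, 27, 28, 10, 7, 23, 15]
extract-max → returns 36:
  remove root 36; move last element 15 to root → [15, 30, 27, 28, 10, 7, 23]
  15 vs larger child 30 at index 1, swap → [30, 15, 27, 28, 10, 7, 23]
  15 vs larger child 28 at index 3, swap → [30, 28, 27, 15, 10, 7, 23]
extract-max → returns 30:
  remove root 30; move last element 23 to root → [23, 28, 27, 15, 10, 7]
  23 vs larger child 28 at index 1, swap → [28, 23, 27, 15, 10, 7]
extract-max → returns 28:
  remove root 28; move last element 7 to root → [7, 23, 27, 15, 10]
  7 vs larger child 27 at index 2, swap → [27, 23, 7, 15, 10]
insert 45:
  append 45 at index 5 → [27, 23, 7, 15, 10, 45]
  45 > parent 7 at index 2, swap → [27, 23, 45, 15, 10, 7]
  45 > parent 27 at index 0, swap → [45, 23, 27, 15, 10, 7]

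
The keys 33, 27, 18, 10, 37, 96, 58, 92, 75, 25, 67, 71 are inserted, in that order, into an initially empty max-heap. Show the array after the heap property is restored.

Insert 33:
  append 33 at index 0 → [33] (no swap needed)
Insert 27:
  append 27 at index 1 → [33, 27] (no swap needed)
Insert 18:
  append 18 at index 2 → [33, 27, 18] (no swap needed)
Insert 10:
  append 10 at index 3 → [33, 27, 18, 10] (no swap needed)
Insert 37:
  append 37 at index 4 → [33, 27, 18, 10, 37]
  37 > parent 27 at index 1, swap → [33, 37, 18, 10, 27]
  37 > parent 33 at index 0, swap → [37, 33, 18, 10, 27]
Insert 96:
  append 96 at index 5 → [37, 33, 18, 10, 27, 96]
  96 > parent 18 at index 2, swap → [37, 33, 96, 10, 27, 18]
  96 > parent 37 at index 0, swap → [96, 33, 37, 10, 27, 18]
Insert 58:
  append 58 at index 6 → [96, 33, 37, 10, 27, 18, 58]
  58 > parent 37 at index 2, swap → [96, 33, 58, 10, 27, 18, 37]
Insert 92:
  append 92 at index 7 → [96, 33, 58, 10, 27, 18, 37, 92]
  92 > parent 10 at index 3, swap → [96, 33, 58, 92, 27, 18, 37, 10]
  92 > parent 33 at index 1, swap → [96, 92, 58, 33, 27, 18, 37, 10]
Insert 75:
  append 75 at index 8 → [96, 92, 58, 33, 27, 18, 37, 10, 75]
  75 > parent 33 at index 3, swap → [96, 92, 58, 75, 27, 18, 37, 10, 33]
Insert 25:
  append 25 at index 9 → [96, 92, 58, 75, 27, 18, 37, 10, 33, 25] (no swap needed)
Insert 67:
  append 67 at index 10 → [96, 92, 58, 75, 27, 18, 37, 10, 33, 25, 67]
  67 > parent 27 at index 4, swap → [96, 92, 58, 75, 67, 18, 37, 10, 33, 25, 27]
Insert 71:
  append 71 at index 11 → [96, 92, 58, 75, 67, 18, 37, 10, 33, 25, 27, 71]
  71 > parent 18 at index 5, swap → [96, 92, 58, 75, 67, 71, 37, 10, 33, 25, 27, 18]
  71 > parent 58 at index 2, swap → [96, 92, 71, 75, 67, 58, 37, 10, 33, 25, 27, 18]

[96, 92, 71, 75, 67, 58, 37, 10, 33, 25, 27, 18]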